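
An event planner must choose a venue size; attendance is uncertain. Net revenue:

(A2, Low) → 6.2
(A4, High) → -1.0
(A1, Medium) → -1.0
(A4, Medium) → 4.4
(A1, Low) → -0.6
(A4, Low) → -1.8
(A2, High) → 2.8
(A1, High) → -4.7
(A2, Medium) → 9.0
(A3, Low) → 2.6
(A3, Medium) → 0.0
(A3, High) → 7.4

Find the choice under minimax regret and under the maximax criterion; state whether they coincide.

minimax regret → A2; maximax → A2 (agree)

Column bests: Low=6.2, Medium=9.0, High=7.4.
A1 regrets: 6.8, 10.0, 12.1 → max 12.1
A2 regrets: 0.0, 0.0, 4.6 → max 4.6
A3 regrets: 3.6, 9.0, 0.0 → max 9.0
A4 regrets: 8.0, 4.6, 8.4 → max 8.4
Smallest max regret = 4.6 → A2.
Row maxima: A1=-0.6, A2=9.0, A3=7.4, A4=4.4
Best best-case = 9.0 → A2.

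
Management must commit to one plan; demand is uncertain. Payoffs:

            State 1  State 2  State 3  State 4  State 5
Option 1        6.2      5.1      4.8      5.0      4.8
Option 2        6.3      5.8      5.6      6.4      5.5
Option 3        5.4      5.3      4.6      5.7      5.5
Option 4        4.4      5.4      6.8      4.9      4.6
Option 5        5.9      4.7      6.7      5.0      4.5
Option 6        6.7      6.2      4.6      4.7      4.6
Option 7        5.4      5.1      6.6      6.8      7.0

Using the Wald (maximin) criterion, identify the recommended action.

Option 2

Row minima: Option 1=4.8, Option 2=5.5, Option 3=4.6, Option 4=4.4, Option 5=4.5, Option 6=4.6, Option 7=5.1
Best worst-case = 5.5 → Option 2.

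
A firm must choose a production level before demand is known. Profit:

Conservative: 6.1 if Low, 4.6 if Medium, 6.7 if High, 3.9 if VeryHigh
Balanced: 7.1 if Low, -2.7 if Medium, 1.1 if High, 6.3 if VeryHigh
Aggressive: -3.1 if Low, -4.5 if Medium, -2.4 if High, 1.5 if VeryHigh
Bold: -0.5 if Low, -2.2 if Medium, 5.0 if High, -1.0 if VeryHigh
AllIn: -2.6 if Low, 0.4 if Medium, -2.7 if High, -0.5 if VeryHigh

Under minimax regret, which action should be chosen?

Column bests: Low=7.1, Medium=4.6, High=6.7, VeryHigh=6.3.
Conservative regrets: 1.0, 0.0, 0.0, 2.4 → max 2.4
Balanced regrets: 0.0, 7.3, 5.6, 0.0 → max 7.3
Aggressive regrets: 10.2, 9.1, 9.1, 4.8 → max 10.2
Bold regrets: 7.6, 6.8, 1.7, 7.3 → max 7.6
AllIn regrets: 9.7, 4.2, 9.4, 6.8 → max 9.7
Smallest max regret = 2.4 → Conservative.

Conservative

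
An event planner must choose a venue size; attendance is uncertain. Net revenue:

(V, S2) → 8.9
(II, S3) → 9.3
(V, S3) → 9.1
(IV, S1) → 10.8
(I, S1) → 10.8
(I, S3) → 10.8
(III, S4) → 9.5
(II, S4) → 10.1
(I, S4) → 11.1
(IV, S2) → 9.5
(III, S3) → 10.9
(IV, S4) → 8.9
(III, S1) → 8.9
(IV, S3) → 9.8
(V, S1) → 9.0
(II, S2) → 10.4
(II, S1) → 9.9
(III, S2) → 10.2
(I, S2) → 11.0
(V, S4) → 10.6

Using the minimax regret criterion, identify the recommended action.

I

Column bests: S1=10.8, S2=11.0, S3=10.9, S4=11.1.
I regrets: 0.0, 0.0, 0.1, 0.0 → max 0.1
II regrets: 0.9, 0.6, 1.6, 1.0 → max 1.6
III regrets: 1.9, 0.8, 0.0, 1.6 → max 1.9
IV regrets: 0.0, 1.5, 1.1, 2.2 → max 2.2
V regrets: 1.8, 2.1, 1.8, 0.5 → max 2.1
Smallest max regret = 0.1 → I.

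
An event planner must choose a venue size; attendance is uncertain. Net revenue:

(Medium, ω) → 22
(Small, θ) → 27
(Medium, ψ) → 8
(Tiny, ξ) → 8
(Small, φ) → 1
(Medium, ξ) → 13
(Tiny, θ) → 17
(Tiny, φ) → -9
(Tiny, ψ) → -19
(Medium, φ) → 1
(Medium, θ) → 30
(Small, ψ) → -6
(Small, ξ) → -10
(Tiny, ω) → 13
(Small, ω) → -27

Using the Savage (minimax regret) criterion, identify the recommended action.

Medium

Column bests: θ=30, φ=1, ψ=8, ω=22, ξ=13.
Tiny regrets: 13, 10, 27, 9, 5 → max 27
Small regrets: 3, 0, 14, 49, 23 → max 49
Medium regrets: 0, 0, 0, 0, 0 → max 0
Smallest max regret = 0 → Medium.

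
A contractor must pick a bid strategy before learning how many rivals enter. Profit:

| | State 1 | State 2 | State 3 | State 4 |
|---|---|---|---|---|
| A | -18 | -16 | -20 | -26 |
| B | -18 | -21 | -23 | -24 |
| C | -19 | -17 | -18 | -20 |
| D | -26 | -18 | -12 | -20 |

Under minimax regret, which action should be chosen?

C

Column bests: State 1=-18, State 2=-16, State 3=-12, State 4=-20.
A regrets: 0, 0, 8, 6 → max 8
B regrets: 0, 5, 11, 4 → max 11
C regrets: 1, 1, 6, 0 → max 6
D regrets: 8, 2, 0, 0 → max 8
Smallest max regret = 6 → C.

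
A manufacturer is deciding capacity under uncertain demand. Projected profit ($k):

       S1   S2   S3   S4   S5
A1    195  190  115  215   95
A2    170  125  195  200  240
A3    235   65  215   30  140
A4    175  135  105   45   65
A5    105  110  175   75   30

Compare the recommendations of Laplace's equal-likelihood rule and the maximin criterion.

laplace → A2; maximin → A2 (agree)

Row averages: A1=162, A2=186, A3=137, A4=105, A5=99
Highest average = 186 → A2.
Row minima: A1=95, A2=125, A3=30, A4=45, A5=30
Best worst-case = 125 → A2.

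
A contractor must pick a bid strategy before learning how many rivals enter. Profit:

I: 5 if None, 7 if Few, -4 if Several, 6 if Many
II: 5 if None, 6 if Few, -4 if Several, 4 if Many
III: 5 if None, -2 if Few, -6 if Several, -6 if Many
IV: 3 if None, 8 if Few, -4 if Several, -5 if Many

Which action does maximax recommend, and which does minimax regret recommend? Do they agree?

maximax → IV; minimax regret → I (disagree)

Row maxima: I=7, II=6, III=5, IV=8
Best best-case = 8 → IV.
Column bests: None=5, Few=8, Several=-4, Many=6.
I regrets: 0, 1, 0, 0 → max 1
II regrets: 0, 2, 0, 2 → max 2
III regrets: 0, 10, 2, 12 → max 12
IV regrets: 2, 0, 0, 11 → max 11
Smallest max regret = 1 → I.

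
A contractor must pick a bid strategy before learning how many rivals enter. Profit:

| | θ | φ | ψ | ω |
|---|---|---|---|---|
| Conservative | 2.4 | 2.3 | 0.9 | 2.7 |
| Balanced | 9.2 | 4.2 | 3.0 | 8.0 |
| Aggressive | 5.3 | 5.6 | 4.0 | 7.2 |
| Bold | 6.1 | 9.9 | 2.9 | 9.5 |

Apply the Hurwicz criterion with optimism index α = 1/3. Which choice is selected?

Bold

Conservative: 1/3·2.7 + 2/3·0.9 = 1.5
Balanced: 1/3·9.2 + 2/3·3.0 = 76/15
Aggressive: 1/3·7.2 + 2/3·4.0 = 76/15
Bold: 1/3·9.9 + 2/3·2.9 = 157/30
Highest Hurwicz score = 157/30 → Bold.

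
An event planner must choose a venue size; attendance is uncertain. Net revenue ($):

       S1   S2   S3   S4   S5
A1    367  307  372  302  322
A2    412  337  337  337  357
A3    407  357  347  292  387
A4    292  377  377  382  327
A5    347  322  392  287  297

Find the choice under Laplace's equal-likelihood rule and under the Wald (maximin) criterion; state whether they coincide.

laplace → A3; maximin → A2 (disagree)

Row averages: A1=334, A2=356, A3=358, A4=351, A5=329
Highest average = 358 → A3.
Row minima: A1=302, A2=337, A3=292, A4=292, A5=287
Best worst-case = 337 → A2.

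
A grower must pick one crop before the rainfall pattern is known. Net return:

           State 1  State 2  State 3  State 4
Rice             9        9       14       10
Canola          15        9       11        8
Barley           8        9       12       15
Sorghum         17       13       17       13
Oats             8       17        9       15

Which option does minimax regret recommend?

Sorghum

Column bests: State 1=17, State 2=17, State 3=17, State 4=15.
Rice regrets: 8, 8, 3, 5 → max 8
Canola regrets: 2, 8, 6, 7 → max 8
Barley regrets: 9, 8, 5, 0 → max 9
Sorghum regrets: 0, 4, 0, 2 → max 4
Oats regrets: 9, 0, 8, 0 → max 9
Smallest max regret = 4 → Sorghum.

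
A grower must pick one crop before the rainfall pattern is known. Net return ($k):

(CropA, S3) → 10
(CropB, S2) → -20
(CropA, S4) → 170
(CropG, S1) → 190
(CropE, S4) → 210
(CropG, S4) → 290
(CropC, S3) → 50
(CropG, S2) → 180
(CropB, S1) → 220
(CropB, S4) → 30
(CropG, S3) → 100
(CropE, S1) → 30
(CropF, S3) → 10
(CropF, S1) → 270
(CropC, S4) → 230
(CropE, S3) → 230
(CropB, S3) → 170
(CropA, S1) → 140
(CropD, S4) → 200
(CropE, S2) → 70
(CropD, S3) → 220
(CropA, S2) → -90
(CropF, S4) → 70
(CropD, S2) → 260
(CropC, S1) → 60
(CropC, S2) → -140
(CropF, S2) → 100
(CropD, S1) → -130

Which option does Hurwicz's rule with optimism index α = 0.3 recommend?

CropG: 0.3·290 + 0.7·100 = 157
CropB: 0.3·220 + 0.7·(-20) = 52
CropD: 0.3·260 + 0.7·(-130) = -13
CropE: 0.3·230 + 0.7·30 = 90
CropA: 0.3·170 + 0.7·(-90) = -12
CropC: 0.3·230 + 0.7·(-140) = -29
CropF: 0.3·270 + 0.7·10 = 88
Highest Hurwicz score = 157 → CropG.

CropG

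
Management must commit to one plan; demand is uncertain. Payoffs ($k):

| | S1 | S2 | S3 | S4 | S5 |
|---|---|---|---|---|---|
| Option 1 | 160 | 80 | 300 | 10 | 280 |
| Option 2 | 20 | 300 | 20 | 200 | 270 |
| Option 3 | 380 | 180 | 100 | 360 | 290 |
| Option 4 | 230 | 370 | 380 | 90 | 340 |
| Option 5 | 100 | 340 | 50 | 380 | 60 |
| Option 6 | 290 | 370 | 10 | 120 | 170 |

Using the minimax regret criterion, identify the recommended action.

Option 3

Column bests: S1=380, S2=370, S3=380, S4=380, S5=340.
Option 1 regrets: 220, 290, 80, 370, 60 → max 370
Option 2 regrets: 360, 70, 360, 180, 70 → max 360
Option 3 regrets: 0, 190, 280, 20, 50 → max 280
Option 4 regrets: 150, 0, 0, 290, 0 → max 290
Option 5 regrets: 280, 30, 330, 0, 280 → max 330
Option 6 regrets: 90, 0, 370, 260, 170 → max 370
Smallest max regret = 280 → Option 3.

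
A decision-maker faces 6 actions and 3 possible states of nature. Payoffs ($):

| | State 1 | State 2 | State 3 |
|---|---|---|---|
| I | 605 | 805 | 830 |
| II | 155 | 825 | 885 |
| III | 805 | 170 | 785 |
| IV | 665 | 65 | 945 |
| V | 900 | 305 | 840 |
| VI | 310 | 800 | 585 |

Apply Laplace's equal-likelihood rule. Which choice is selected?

I

Row averages: I=2240/3, II=1865/3, III=1760/3, IV=1675/3, V=2045/3, VI=565
Highest average = 2240/3 → I.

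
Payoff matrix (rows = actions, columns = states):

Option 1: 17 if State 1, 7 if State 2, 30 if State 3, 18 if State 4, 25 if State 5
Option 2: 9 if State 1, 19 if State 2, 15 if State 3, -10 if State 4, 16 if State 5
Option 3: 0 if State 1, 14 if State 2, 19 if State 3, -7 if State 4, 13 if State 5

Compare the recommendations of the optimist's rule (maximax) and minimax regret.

maximax → Option 1; minimax regret → Option 1 (agree)

Row maxima: Option 1=30, Option 2=19, Option 3=19
Best best-case = 30 → Option 1.
Column bests: State 1=17, State 2=19, State 3=30, State 4=18, State 5=25.
Option 1 regrets: 0, 12, 0, 0, 0 → max 12
Option 2 regrets: 8, 0, 15, 28, 9 → max 28
Option 3 regrets: 17, 5, 11, 25, 12 → max 25
Smallest max regret = 12 → Option 1.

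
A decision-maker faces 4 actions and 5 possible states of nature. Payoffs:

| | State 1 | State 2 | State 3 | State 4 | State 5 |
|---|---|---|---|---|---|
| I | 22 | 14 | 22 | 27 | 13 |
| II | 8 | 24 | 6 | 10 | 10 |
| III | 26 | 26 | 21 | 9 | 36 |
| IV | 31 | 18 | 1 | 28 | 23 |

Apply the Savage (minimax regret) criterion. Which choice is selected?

Column bests: State 1=31, State 2=26, State 3=22, State 4=28, State 5=36.
I regrets: 9, 12, 0, 1, 23 → max 23
II regrets: 23, 2, 16, 18, 26 → max 26
III regrets: 5, 0, 1, 19, 0 → max 19
IV regrets: 0, 8, 21, 0, 13 → max 21
Smallest max regret = 19 → III.

III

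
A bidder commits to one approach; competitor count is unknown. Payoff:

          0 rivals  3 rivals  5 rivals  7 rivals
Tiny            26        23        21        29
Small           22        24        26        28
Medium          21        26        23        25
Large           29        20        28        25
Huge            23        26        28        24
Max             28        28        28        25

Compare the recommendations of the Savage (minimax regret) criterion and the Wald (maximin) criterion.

Column bests: 0 rivals=29, 3 rivals=28, 5 rivals=28, 7 rivals=29.
Tiny regrets: 3, 5, 7, 0 → max 7
Small regrets: 7, 4, 2, 1 → max 7
Medium regrets: 8, 2, 5, 4 → max 8
Large regrets: 0, 8, 0, 4 → max 8
Huge regrets: 6, 2, 0, 5 → max 6
Max regrets: 1, 0, 0, 4 → max 4
Smallest max regret = 4 → Max.
Row minima: Tiny=21, Small=22, Medium=21, Large=20, Huge=23, Max=25
Best worst-case = 25 → Max.

minimax regret → Max; maximin → Max (agree)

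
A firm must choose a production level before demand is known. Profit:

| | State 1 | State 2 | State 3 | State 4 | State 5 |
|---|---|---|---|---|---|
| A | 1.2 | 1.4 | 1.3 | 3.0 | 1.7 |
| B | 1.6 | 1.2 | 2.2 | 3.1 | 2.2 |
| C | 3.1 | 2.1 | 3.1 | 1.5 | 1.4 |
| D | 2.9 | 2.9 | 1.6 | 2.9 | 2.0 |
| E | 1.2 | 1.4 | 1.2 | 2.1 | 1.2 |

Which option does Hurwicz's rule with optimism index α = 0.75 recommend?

C

A: 0.75·3.0 + 0.25·1.2 = 2.55
B: 0.75·3.1 + 0.25·1.2 = 2.625
C: 0.75·3.1 + 0.25·1.4 = 2.675
D: 0.75·2.9 + 0.25·1.6 = 2.575
E: 0.75·2.1 + 0.25·1.2 = 1.875
Highest Hurwicz score = 2.675 → C.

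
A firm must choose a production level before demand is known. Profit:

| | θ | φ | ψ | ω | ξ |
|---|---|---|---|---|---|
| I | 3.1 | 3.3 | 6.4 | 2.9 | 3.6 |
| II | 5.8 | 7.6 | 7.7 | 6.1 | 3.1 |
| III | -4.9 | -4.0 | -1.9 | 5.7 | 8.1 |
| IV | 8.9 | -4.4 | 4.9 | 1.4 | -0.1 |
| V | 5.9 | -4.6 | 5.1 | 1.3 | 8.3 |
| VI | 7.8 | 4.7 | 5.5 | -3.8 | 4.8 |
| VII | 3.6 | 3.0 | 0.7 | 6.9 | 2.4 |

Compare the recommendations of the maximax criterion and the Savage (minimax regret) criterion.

maximax → IV; minimax regret → II (disagree)

Row maxima: I=6.4, II=7.7, III=8.1, IV=8.9, V=8.3, VI=7.8, VII=6.9
Best best-case = 8.9 → IV.
Column bests: θ=8.9, φ=7.6, ψ=7.7, ω=6.9, ξ=8.3.
I regrets: 5.8, 4.3, 1.3, 4.0, 4.7 → max 5.8
II regrets: 3.1, 0.0, 0.0, 0.8, 5.2 → max 5.2
III regrets: 13.8, 11.6, 9.6, 1.2, 0.2 → max 13.8
IV regrets: 0.0, 12.0, 2.8, 5.5, 8.4 → max 12.0
V regrets: 3.0, 12.2, 2.6, 5.6, 0.0 → max 12.2
VI regrets: 1.1, 2.9, 2.2, 10.7, 3.5 → max 10.7
VII regrets: 5.3, 4.6, 7.0, 0.0, 5.9 → max 7.0
Smallest max regret = 5.2 → II.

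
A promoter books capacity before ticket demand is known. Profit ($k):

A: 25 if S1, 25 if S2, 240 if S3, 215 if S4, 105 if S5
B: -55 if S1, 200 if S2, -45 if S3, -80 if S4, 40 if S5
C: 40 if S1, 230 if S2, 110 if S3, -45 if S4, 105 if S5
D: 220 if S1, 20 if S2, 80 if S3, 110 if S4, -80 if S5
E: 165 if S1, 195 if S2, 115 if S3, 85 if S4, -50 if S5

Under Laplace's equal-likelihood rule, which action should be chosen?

Row averages: A=122, B=12, C=88, D=70, E=102
Highest average = 122 → A.

A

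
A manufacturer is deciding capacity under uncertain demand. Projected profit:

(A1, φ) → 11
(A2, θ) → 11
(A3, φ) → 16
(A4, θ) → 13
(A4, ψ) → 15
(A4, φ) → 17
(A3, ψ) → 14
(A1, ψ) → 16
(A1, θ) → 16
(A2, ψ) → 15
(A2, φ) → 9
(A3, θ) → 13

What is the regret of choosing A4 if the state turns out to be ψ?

1

Best payoff under ψ is 16.
Regret = 16 − 15 = 1.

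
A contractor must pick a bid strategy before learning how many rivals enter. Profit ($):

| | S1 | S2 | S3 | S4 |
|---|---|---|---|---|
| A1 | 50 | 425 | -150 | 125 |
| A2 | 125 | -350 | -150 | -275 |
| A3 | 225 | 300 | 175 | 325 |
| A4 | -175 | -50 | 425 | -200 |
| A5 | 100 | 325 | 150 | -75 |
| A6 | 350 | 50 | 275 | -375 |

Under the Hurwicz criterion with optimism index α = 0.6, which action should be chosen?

A3

A1: 0.6·425 + 0.4·(-150) = 195
A2: 0.6·125 + 0.4·(-350) = -65
A3: 0.6·325 + 0.4·175 = 265
A4: 0.6·425 + 0.4·(-200) = 175
A5: 0.6·325 + 0.4·(-75) = 165
A6: 0.6·350 + 0.4·(-375) = 60
Highest Hurwicz score = 265 → A3.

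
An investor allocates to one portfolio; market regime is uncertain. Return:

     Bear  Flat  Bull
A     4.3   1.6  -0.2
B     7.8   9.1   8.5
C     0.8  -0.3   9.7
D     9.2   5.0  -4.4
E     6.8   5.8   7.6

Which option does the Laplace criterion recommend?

Row averages: A=1.9, B=127/15, C=3.4, D=49/15, E=101/15
Highest average = 127/15 → B.

B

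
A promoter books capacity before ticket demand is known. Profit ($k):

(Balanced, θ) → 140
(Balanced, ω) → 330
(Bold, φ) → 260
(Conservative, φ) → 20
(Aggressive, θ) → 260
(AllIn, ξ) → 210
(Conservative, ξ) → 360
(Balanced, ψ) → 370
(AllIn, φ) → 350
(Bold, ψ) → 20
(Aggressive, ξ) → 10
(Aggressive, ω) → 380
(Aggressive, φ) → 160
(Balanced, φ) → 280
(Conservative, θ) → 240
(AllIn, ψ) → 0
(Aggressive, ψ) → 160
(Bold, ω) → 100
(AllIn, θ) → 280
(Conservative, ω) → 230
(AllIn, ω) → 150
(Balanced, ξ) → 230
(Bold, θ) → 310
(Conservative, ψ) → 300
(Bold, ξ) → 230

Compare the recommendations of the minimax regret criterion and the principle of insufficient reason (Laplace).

minimax regret → Balanced; laplace → Balanced (agree)

Column bests: θ=310, φ=350, ψ=370, ω=380, ξ=360.
Conservative regrets: 70, 330, 70, 150, 0 → max 330
Balanced regrets: 170, 70, 0, 50, 130 → max 170
Aggressive regrets: 50, 190, 210, 0, 350 → max 350
Bold regrets: 0, 90, 350, 280, 130 → max 350
AllIn regrets: 30, 0, 370, 230, 150 → max 370
Smallest max regret = 170 → Balanced.
Row averages: Conservative=230, Balanced=270, Aggressive=194, Bold=184, AllIn=198
Highest average = 270 → Balanced.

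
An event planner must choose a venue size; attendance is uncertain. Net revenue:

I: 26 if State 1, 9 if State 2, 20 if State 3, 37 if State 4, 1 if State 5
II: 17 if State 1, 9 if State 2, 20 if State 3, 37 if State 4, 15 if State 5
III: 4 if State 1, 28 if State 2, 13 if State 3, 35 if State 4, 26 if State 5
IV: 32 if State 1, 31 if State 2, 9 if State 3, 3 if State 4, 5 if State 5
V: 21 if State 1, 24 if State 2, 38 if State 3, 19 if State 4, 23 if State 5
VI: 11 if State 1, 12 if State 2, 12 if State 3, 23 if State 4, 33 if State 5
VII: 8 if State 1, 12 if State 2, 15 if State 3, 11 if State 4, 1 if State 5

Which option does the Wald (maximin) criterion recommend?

Row minima: I=1, II=9, III=4, IV=3, V=19, VI=11, VII=1
Best worst-case = 19 → V.

V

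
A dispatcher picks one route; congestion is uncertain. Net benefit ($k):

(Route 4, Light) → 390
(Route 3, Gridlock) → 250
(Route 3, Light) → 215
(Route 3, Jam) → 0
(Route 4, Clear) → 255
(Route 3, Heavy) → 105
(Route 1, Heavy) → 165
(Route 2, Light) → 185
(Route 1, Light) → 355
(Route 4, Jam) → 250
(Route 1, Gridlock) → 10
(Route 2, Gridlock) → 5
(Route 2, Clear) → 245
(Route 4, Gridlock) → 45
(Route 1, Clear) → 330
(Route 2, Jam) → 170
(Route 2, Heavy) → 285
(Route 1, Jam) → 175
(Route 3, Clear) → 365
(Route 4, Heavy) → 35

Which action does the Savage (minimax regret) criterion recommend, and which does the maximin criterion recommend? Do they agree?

minimax regret → Route 1; maximin → Route 4 (disagree)

Column bests: Clear=365, Light=390, Heavy=285, Jam=250, Gridlock=250.
Route 1 regrets: 35, 35, 120, 75, 240 → max 240
Route 2 regrets: 120, 205, 0, 80, 245 → max 245
Route 3 regrets: 0, 175, 180, 250, 0 → max 250
Route 4 regrets: 110, 0, 250, 0, 205 → max 250
Smallest max regret = 240 → Route 1.
Row minima: Route 1=10, Route 2=5, Route 3=0, Route 4=35
Best worst-case = 35 → Route 4.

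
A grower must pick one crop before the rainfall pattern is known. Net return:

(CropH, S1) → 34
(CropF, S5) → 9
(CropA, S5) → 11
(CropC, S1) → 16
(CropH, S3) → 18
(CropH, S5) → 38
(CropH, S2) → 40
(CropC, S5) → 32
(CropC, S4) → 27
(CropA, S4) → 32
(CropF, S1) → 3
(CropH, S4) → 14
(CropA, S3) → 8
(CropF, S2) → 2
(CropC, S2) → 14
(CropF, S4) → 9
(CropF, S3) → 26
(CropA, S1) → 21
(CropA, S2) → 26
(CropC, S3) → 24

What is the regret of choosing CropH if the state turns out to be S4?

Best payoff under S4 is 32.
Regret = 32 − 14 = 18.

18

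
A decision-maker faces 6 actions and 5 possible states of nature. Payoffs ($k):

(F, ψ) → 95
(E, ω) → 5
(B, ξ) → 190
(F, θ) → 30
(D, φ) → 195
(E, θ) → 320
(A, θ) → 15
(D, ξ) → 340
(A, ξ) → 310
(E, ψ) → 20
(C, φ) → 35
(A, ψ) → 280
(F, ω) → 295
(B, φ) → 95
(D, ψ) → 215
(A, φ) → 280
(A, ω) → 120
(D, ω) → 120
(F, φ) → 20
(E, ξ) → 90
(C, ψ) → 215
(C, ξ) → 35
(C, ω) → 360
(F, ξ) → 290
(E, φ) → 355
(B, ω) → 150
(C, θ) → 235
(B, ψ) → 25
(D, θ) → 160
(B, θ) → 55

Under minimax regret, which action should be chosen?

Column bests: θ=320, φ=355, ψ=280, ω=360, ξ=340.
A regrets: 305, 75, 0, 240, 30 → max 305
B regrets: 265, 260, 255, 210, 150 → max 265
C regrets: 85, 320, 65, 0, 305 → max 320
D regrets: 160, 160, 65, 240, 0 → max 240
E regrets: 0, 0, 260, 355, 250 → max 355
F regrets: 290, 335, 185, 65, 50 → max 335
Smallest max regret = 240 → D.

D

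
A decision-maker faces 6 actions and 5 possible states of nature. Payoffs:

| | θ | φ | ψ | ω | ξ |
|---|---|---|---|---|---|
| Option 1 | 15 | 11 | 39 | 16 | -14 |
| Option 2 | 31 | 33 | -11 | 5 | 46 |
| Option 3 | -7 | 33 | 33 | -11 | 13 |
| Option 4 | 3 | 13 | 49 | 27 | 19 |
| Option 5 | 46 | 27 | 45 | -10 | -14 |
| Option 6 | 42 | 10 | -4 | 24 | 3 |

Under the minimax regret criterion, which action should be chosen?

Option 4

Column bests: θ=46, φ=33, ψ=49, ω=27, ξ=46.
Option 1 regrets: 31, 22, 10, 11, 60 → max 60
Option 2 regrets: 15, 0, 60, 22, 0 → max 60
Option 3 regrets: 53, 0, 16, 38, 33 → max 53
Option 4 regrets: 43, 20, 0, 0, 27 → max 43
Option 5 regrets: 0, 6, 4, 37, 60 → max 60
Option 6 regrets: 4, 23, 53, 3, 43 → max 53
Smallest max regret = 43 → Option 4.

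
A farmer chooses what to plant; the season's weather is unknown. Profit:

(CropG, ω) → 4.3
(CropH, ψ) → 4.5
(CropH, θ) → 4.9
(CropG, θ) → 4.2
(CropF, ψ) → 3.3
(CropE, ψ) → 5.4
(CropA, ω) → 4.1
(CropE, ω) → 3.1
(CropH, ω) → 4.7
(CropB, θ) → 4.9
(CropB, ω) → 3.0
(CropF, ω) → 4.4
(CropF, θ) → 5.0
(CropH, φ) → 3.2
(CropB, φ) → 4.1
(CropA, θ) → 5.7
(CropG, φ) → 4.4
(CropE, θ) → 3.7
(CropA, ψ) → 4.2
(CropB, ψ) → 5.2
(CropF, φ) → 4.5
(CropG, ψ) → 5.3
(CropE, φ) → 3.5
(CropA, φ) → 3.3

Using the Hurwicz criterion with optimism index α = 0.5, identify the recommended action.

CropA: 0.5·5.7 + 0.5·3.3 = 4.5
CropE: 0.5·5.4 + 0.5·3.1 = 4.25
CropG: 0.5·5.3 + 0.5·4.2 = 4.75
CropH: 0.5·4.9 + 0.5·3.2 = 4.05
CropB: 0.5·5.2 + 0.5·3.0 = 4.1
CropF: 0.5·5.0 + 0.5·3.3 = 4.15
Highest Hurwicz score = 4.75 → CropG.

CropG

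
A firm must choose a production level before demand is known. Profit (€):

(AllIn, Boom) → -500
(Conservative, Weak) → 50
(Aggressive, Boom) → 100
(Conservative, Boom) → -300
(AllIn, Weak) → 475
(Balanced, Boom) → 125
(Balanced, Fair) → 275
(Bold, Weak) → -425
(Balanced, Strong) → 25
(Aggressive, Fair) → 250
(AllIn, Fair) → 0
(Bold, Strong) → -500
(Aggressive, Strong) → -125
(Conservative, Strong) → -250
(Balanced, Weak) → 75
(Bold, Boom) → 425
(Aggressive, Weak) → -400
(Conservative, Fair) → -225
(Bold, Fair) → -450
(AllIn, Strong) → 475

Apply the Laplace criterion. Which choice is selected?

Balanced

Row averages: Conservative=-181.25, Balanced=125, Aggressive=-43.75, Bold=-237.5, AllIn=112.5
Highest average = 125 → Balanced.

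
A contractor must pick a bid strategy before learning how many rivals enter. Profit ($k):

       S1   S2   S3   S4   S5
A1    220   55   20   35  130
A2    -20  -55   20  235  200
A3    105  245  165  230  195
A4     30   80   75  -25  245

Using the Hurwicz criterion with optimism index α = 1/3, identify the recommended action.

A3

A1: 1/3·220 + 2/3·20 = 260/3
A2: 1/3·235 + 2/3·(-55) = 125/3
A3: 1/3·245 + 2/3·105 = 455/3
A4: 1/3·245 + 2/3·(-25) = 65
Highest Hurwicz score = 455/3 → A3.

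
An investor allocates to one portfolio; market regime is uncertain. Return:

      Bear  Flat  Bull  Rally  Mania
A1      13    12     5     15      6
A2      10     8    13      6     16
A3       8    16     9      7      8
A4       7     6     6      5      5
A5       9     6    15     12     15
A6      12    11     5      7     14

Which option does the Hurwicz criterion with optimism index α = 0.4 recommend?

A3

A1: 0.4·15 + 0.6·5 = 9
A2: 0.4·16 + 0.6·6 = 10
A3: 0.4·16 + 0.6·7 = 10.6
A4: 0.4·7 + 0.6·5 = 5.8
A5: 0.4·15 + 0.6·6 = 9.6
A6: 0.4·14 + 0.6·5 = 8.6
Highest Hurwicz score = 10.6 → A3.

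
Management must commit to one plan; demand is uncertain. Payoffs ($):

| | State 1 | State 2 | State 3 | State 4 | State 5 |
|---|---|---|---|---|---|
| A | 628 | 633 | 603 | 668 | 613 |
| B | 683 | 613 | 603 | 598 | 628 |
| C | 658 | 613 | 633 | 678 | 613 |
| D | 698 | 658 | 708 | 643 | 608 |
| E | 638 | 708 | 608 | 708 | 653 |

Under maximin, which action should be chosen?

C

Row minima: A=603, B=598, C=613, D=608, E=608
Best worst-case = 613 → C.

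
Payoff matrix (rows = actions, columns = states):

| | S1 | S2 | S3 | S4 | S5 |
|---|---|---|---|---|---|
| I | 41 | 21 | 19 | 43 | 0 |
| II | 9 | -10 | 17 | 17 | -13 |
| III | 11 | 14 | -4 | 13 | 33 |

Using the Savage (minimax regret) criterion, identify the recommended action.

Column bests: S1=41, S2=21, S3=19, S4=43, S5=33.
I regrets: 0, 0, 0, 0, 33 → max 33
II regrets: 32, 31, 2, 26, 46 → max 46
III regrets: 30, 7, 23, 30, 0 → max 30
Smallest max regret = 30 → III.

III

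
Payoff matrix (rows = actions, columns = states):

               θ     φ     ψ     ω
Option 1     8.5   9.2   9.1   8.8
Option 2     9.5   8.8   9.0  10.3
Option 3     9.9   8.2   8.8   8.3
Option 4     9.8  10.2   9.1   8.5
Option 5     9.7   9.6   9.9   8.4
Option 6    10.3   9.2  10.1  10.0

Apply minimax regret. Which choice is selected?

Option 6

Column bests: θ=10.3, φ=10.2, ψ=10.1, ω=10.3.
Option 1 regrets: 1.8, 1.0, 1.0, 1.5 → max 1.8
Option 2 regrets: 0.8, 1.4, 1.1, 0.0 → max 1.4
Option 3 regrets: 0.4, 2.0, 1.3, 2.0 → max 2.0
Option 4 regrets: 0.5, 0.0, 1.0, 1.8 → max 1.8
Option 5 regrets: 0.6, 0.6, 0.2, 1.9 → max 1.9
Option 6 regrets: 0.0, 1.0, 0.0, 0.3 → max 1.0
Smallest max regret = 1.0 → Option 6.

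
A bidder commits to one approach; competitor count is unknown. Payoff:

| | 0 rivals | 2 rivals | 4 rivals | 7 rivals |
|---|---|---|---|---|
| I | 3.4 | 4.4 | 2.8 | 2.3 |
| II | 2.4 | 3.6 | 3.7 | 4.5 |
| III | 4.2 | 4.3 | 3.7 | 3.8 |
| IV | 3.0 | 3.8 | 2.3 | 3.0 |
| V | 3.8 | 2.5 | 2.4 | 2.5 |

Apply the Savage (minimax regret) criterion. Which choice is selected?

Column bests: 0 rivals=4.2, 2 rivals=4.4, 4 rivals=3.7, 7 rivals=4.5.
I regrets: 0.8, 0.0, 0.9, 2.2 → max 2.2
II regrets: 1.8, 0.8, 0.0, 0.0 → max 1.8
III regrets: 0.0, 0.1, 0.0, 0.7 → max 0.7
IV regrets: 1.2, 0.6, 1.4, 1.5 → max 1.5
V regrets: 0.4, 1.9, 1.3, 2.0 → max 2.0
Smallest max regret = 0.7 → III.

III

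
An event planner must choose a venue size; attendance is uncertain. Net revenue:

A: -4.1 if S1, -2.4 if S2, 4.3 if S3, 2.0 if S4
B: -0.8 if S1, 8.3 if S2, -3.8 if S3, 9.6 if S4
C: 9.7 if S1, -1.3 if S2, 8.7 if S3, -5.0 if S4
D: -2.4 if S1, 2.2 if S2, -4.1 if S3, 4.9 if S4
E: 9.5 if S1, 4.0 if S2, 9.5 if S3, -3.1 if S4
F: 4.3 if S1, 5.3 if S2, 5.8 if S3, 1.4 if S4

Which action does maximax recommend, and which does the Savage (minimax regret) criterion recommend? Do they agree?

maximax → C; minimax regret → F (disagree)

Row maxima: A=4.3, B=9.6, C=9.7, D=4.9, E=9.5, F=5.8
Best best-case = 9.7 → C.
Column bests: S1=9.7, S2=8.3, S3=9.5, S4=9.6.
A regrets: 13.8, 10.7, 5.2, 7.6 → max 13.8
B regrets: 10.5, 0.0, 13.3, 0.0 → max 13.3
C regrets: 0.0, 9.6, 0.8, 14.6 → max 14.6
D regrets: 12.1, 6.1, 13.6, 4.7 → max 13.6
E regrets: 0.2, 4.3, 0.0, 12.7 → max 12.7
F regrets: 5.4, 3.0, 3.7, 8.2 → max 8.2
Smallest max regret = 8.2 → F.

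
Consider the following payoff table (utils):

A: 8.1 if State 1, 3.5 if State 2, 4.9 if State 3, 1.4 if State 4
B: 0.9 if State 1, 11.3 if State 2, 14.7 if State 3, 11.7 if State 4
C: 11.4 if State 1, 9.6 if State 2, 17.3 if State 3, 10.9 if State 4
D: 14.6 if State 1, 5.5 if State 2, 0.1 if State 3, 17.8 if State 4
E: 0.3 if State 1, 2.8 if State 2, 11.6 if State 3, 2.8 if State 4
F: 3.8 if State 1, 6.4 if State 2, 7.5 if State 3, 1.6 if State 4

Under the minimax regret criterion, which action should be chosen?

Column bests: State 1=14.6, State 2=11.3, State 3=17.3, State 4=17.8.
A regrets: 6.5, 7.8, 12.4, 16.4 → max 16.4
B regrets: 13.7, 0.0, 2.6, 6.1 → max 13.7
C regrets: 3.2, 1.7, 0.0, 6.9 → max 6.9
D regrets: 0.0, 5.8, 17.2, 0.0 → max 17.2
E regrets: 14.3, 8.5, 5.7, 15.0 → max 15.0
F regrets: 10.8, 4.9, 9.8, 16.2 → max 16.2
Smallest max regret = 6.9 → C.

C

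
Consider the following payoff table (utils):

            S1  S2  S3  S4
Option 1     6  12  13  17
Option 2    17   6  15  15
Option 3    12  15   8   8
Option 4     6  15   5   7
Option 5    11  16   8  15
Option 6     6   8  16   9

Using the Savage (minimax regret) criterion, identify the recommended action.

Column bests: S1=17, S2=16, S3=16, S4=17.
Option 1 regrets: 11, 4, 3, 0 → max 11
Option 2 regrets: 0, 10, 1, 2 → max 10
Option 3 regrets: 5, 1, 8, 9 → max 9
Option 4 regrets: 11, 1, 11, 10 → max 11
Option 5 regrets: 6, 0, 8, 2 → max 8
Option 6 regrets: 11, 8, 0, 8 → max 11
Smallest max regret = 8 → Option 5.

Option 5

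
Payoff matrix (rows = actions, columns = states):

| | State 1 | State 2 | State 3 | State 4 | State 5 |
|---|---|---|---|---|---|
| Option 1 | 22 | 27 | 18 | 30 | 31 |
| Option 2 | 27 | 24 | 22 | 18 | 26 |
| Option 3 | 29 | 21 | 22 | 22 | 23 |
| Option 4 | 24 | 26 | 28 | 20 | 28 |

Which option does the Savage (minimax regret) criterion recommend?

Column bests: State 1=29, State 2=27, State 3=28, State 4=30, State 5=31.
Option 1 regrets: 7, 0, 10, 0, 0 → max 10
Option 2 regrets: 2, 3, 6, 12, 5 → max 12
Option 3 regrets: 0, 6, 6, 8, 8 → max 8
Option 4 regrets: 5, 1, 0, 10, 3 → max 10
Smallest max regret = 8 → Option 3.

Option 3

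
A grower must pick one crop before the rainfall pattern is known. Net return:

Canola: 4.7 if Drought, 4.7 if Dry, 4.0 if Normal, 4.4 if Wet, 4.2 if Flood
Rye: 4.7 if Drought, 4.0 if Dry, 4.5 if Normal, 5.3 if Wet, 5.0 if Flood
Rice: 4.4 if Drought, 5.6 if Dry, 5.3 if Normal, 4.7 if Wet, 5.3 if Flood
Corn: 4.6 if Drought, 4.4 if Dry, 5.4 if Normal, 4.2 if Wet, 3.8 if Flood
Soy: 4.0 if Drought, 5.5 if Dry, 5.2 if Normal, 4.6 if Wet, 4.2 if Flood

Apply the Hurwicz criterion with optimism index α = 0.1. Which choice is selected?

Rice

Canola: 0.1·4.7 + 0.9·4.0 = 4.07
Rye: 0.1·5.3 + 0.9·4.0 = 4.13
Rice: 0.1·5.6 + 0.9·4.4 = 4.52
Corn: 0.1·5.4 + 0.9·3.8 = 3.96
Soy: 0.1·5.5 + 0.9·4.0 = 4.15
Highest Hurwicz score = 4.52 → Rice.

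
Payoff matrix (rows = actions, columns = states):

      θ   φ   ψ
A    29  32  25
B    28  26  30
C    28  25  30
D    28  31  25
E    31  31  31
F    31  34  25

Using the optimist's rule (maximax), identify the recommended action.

Row maxima: A=32, B=30, C=30, D=31, E=31, F=34
Best best-case = 34 → F.

F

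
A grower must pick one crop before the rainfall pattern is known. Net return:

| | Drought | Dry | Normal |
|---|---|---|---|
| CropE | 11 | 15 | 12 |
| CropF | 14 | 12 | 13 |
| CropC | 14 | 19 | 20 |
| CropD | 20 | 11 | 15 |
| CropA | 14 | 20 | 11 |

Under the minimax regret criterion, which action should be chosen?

Column bests: Drought=20, Dry=20, Normal=20.
CropE regrets: 9, 5, 8 → max 9
CropF regrets: 6, 8, 7 → max 8
CropC regrets: 6, 1, 0 → max 6
CropD regrets: 0, 9, 5 → max 9
CropA regrets: 6, 0, 9 → max 9
Smallest max regret = 6 → CropC.

CropC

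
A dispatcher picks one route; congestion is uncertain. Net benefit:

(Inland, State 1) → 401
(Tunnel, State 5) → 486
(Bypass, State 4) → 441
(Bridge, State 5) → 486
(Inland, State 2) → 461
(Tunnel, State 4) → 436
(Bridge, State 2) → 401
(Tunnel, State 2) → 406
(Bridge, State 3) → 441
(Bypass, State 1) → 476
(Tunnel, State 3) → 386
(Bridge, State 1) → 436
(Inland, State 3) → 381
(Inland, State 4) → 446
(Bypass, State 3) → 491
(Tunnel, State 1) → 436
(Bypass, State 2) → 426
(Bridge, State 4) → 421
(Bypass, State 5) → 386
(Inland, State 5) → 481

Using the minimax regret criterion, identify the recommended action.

Column bests: State 1=476, State 2=461, State 3=491, State 4=446, State 5=486.
Inland regrets: 75, 0, 110, 0, 5 → max 110
Tunnel regrets: 40, 55, 105, 10, 0 → max 105
Bypass regrets: 0, 35, 0, 5, 100 → max 100
Bridge regrets: 40, 60, 50, 25, 0 → max 60
Smallest max regret = 60 → Bridge.

Bridge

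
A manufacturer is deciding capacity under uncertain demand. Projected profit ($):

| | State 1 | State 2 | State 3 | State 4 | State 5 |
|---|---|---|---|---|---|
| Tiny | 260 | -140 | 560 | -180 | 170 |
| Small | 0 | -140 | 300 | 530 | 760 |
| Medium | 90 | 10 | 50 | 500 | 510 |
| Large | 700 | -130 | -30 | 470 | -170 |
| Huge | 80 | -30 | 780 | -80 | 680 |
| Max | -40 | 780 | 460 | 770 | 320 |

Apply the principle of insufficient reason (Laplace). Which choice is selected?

Row averages: Tiny=134, Small=290, Medium=232, Large=168, Huge=286, Max=458
Highest average = 458 → Max.

Max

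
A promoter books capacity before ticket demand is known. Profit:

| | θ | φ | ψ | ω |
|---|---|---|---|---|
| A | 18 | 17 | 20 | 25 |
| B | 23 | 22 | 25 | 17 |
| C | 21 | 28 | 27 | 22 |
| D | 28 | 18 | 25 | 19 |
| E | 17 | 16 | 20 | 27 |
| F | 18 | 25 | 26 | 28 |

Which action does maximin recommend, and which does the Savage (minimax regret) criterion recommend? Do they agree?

maximin → C; minimax regret → C (agree)

Row minima: A=17, B=17, C=21, D=18, E=16, F=18
Best worst-case = 21 → C.
Column bests: θ=28, φ=28, ψ=27, ω=28.
A regrets: 10, 11, 7, 3 → max 11
B regrets: 5, 6, 2, 11 → max 11
C regrets: 7, 0, 0, 6 → max 7
D regrets: 0, 10, 2, 9 → max 10
E regrets: 11, 12, 7, 1 → max 12
F regrets: 10, 3, 1, 0 → max 10
Smallest max regret = 7 → C.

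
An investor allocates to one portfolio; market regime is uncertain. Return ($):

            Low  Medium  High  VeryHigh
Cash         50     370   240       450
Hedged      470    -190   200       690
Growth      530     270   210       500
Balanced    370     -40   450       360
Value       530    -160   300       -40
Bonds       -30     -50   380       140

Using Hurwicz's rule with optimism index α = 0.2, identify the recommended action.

Cash: 0.2·450 + 0.8·50 = 130
Hedged: 0.2·690 + 0.8·(-190) = -14
Growth: 0.2·530 + 0.8·210 = 274
Balanced: 0.2·450 + 0.8·(-40) = 58
Value: 0.2·530 + 0.8·(-160) = -22
Bonds: 0.2·380 + 0.8·(-50) = 36
Highest Hurwicz score = 274 → Growth.

Growth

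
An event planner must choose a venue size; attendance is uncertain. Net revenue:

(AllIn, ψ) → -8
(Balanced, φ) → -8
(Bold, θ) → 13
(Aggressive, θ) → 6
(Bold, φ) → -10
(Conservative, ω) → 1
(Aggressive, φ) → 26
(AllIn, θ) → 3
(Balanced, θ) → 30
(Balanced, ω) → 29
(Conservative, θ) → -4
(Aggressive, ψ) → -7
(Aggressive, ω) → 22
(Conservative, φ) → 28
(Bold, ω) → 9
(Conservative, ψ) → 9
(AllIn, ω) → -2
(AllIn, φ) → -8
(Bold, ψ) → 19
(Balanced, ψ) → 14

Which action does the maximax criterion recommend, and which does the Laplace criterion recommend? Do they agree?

Row maxima: Conservative=28, Balanced=30, Aggressive=26, Bold=19, AllIn=3
Best best-case = 30 → Balanced.
Row averages: Conservative=8.5, Balanced=16.25, Aggressive=11.75, Bold=7.75, AllIn=-3.75
Highest average = 16.25 → Balanced.

maximax → Balanced; laplace → Balanced (agree)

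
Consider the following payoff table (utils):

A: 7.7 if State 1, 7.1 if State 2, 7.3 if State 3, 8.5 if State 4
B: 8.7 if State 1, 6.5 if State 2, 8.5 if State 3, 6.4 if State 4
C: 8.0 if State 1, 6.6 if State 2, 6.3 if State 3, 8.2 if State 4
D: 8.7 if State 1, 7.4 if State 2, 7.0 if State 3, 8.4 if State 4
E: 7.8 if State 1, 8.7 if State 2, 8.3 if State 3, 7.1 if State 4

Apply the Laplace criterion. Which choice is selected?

E

Row averages: A=7.65, B=7.525, C=7.275, D=7.875, E=7.975
Highest average = 7.975 → E.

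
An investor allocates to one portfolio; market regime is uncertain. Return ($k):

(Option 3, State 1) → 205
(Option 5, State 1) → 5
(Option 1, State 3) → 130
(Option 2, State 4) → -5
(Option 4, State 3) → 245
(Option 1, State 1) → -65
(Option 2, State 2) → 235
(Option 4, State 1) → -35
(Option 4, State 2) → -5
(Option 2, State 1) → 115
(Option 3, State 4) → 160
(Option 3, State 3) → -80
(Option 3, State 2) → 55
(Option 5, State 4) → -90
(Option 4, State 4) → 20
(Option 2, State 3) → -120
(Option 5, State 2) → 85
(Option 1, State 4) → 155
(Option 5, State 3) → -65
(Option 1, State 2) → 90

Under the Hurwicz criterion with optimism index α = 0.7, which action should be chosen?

Option 4

Option 1: 0.7·155 + 0.3·(-65) = 89
Option 2: 0.7·235 + 0.3·(-120) = 128.5
Option 3: 0.7·205 + 0.3·(-80) = 119.5
Option 4: 0.7·245 + 0.3·(-35) = 161
Option 5: 0.7·85 + 0.3·(-90) = 32.5
Highest Hurwicz score = 161 → Option 4.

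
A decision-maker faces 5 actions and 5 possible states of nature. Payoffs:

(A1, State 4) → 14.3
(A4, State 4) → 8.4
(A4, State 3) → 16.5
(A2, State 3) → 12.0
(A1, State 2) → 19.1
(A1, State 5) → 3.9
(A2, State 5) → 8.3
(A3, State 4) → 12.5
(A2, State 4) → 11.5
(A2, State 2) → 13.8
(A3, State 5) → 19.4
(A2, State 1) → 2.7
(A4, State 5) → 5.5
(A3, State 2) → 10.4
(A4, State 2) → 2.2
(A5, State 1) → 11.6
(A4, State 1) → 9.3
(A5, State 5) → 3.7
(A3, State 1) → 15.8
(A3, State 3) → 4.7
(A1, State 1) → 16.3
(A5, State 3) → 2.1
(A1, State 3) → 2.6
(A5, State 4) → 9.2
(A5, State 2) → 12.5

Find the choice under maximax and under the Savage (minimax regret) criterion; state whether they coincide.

maximax → A3; minimax regret → A3 (agree)

Row maxima: A1=19.1, A2=13.8, A3=19.4, A4=16.5, A5=12.5
Best best-case = 19.4 → A3.
Column bests: State 1=16.3, State 2=19.1, State 3=16.5, State 4=14.3, State 5=19.4.
A1 regrets: 0.0, 0.0, 13.9, 0.0, 15.5 → max 15.5
A2 regrets: 13.6, 5.3, 4.5, 2.8, 11.1 → max 13.6
A3 regrets: 0.5, 8.7, 11.8, 1.8, 0.0 → max 11.8
A4 regrets: 7.0, 16.9, 0.0, 5.9, 13.9 → max 16.9
A5 regrets: 4.7, 6.6, 14.4, 5.1, 15.7 → max 15.7
Smallest max regret = 11.8 → A3.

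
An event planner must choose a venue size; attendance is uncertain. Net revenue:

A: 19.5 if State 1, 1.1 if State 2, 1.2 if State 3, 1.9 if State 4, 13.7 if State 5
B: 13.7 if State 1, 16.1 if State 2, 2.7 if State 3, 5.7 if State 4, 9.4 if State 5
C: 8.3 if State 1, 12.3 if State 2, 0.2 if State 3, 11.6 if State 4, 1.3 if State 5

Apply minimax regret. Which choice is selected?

B

Column bests: State 1=19.5, State 2=16.1, State 3=2.7, State 4=11.6, State 5=13.7.
A regrets: 0.0, 15.0, 1.5, 9.7, 0.0 → max 15.0
B regrets: 5.8, 0.0, 0.0, 5.9, 4.3 → max 5.9
C regrets: 11.2, 3.8, 2.5, 0.0, 12.4 → max 12.4
Smallest max regret = 5.9 → B.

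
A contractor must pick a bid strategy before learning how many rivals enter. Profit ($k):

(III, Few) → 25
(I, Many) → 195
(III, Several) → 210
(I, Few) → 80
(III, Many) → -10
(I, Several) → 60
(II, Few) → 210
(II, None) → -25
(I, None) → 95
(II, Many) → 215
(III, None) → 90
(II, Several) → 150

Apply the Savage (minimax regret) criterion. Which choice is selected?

Column bests: None=95, Few=210, Several=210, Many=215.
I regrets: 0, 130, 150, 20 → max 150
II regrets: 120, 0, 60, 0 → max 120
III regrets: 5, 185, 0, 225 → max 225
Smallest max regret = 120 → II.

II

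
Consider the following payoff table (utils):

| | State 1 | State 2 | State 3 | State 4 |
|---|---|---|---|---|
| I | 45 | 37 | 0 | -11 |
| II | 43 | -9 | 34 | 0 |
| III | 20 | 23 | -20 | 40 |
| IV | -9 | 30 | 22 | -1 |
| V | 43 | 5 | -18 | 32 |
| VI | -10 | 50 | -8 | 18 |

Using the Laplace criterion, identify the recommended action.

I

Row averages: I=17.75, II=17, III=15.75, IV=10.5, V=15.5, VI=12.5
Highest average = 17.75 → I.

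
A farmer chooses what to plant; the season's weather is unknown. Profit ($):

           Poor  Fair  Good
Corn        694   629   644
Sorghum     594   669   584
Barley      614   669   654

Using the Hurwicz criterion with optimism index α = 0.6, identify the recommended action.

Corn: 0.6·694 + 0.4·629 = 668
Sorghum: 0.6·669 + 0.4·584 = 635
Barley: 0.6·669 + 0.4·614 = 647
Highest Hurwicz score = 668 → Corn.

Corn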